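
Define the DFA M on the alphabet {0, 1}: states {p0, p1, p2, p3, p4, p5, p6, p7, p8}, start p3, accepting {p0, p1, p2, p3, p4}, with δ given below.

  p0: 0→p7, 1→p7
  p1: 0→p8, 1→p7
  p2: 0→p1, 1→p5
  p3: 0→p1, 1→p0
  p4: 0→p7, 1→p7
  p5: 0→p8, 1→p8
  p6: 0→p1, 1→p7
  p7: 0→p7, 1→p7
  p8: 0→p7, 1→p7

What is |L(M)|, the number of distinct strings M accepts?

The useful subgraph on states {p0, p1, p3} is acyclic, so L(M) is finite; the longest accepting path visits 2 useful states, giving maximum string length 1.
Counting accepting paths from p3 by length: 1 of length 0, 2 of length 1. Total 3.

3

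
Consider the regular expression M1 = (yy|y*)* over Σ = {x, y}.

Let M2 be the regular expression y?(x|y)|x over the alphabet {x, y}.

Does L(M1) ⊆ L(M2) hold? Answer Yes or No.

No

The empty string ε is in L(M1) but not in L(M2).
So L(M1) ⊄ L(M2).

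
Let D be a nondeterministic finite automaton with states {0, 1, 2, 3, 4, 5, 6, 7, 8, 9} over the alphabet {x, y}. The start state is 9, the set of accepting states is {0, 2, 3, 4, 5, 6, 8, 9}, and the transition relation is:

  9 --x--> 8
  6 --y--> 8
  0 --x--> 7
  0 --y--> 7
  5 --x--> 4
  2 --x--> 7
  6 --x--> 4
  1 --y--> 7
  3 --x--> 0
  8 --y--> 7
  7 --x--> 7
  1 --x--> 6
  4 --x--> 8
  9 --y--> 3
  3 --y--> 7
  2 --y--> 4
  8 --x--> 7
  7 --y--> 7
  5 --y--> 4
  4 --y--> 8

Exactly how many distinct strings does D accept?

4

The useful subgraph on states {0, 3, 8, 9} is acyclic, so L(D) is finite; the longest accepting path visits 3 useful states, giving maximum string length 2.
Counting accepting paths from 9 by length: 1 of length 0, 2 of length 1, 1 of length 2. Total 4.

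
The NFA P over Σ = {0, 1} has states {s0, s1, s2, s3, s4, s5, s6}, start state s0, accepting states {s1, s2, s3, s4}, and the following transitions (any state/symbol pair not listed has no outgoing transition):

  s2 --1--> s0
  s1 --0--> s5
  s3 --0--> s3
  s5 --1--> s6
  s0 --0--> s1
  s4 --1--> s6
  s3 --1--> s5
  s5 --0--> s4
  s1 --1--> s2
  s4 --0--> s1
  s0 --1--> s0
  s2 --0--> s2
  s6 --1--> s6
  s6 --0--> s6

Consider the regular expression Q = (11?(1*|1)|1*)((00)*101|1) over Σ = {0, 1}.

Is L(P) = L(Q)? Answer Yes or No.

The string 0 is accepted by P but rejected by Q.
So L(P) ≠ L(Q).

No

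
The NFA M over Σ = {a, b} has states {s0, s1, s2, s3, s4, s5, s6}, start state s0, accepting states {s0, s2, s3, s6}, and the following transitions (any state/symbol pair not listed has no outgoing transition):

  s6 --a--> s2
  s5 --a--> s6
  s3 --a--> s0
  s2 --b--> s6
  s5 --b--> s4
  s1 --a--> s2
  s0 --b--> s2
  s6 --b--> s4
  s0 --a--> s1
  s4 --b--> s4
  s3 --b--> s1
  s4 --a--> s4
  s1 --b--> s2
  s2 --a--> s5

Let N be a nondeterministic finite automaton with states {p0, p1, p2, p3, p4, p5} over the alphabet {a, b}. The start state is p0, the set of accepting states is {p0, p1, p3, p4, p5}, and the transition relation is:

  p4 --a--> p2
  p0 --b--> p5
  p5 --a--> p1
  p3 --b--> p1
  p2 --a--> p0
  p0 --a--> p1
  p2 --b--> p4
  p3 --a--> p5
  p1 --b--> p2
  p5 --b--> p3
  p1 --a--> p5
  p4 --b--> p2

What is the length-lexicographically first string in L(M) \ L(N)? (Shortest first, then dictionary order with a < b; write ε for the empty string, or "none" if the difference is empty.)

The string ab is accepted by M but not by N.
No shorter string lies in the difference, and ab is the lexicographically first length-2 string in L(M) \ L(N).

ab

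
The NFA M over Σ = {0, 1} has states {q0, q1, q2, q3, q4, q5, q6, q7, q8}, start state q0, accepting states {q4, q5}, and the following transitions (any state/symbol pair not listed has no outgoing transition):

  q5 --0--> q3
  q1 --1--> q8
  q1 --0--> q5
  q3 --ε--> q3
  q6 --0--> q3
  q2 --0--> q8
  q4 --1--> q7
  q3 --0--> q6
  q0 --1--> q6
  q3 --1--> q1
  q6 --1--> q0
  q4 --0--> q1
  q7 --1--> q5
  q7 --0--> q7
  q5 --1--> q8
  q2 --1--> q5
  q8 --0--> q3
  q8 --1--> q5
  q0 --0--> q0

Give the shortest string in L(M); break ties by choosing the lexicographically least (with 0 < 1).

A breadth-first search from q0 reaches an accepting state first via the path q0 → q6 → q3 → q1 → q5 on input 1010.
No string of length < 4 is accepted (BFS exhausts all shorter strings without reaching an accepting state), and 1010 is the lexicographically least accepting string of length 4.

1010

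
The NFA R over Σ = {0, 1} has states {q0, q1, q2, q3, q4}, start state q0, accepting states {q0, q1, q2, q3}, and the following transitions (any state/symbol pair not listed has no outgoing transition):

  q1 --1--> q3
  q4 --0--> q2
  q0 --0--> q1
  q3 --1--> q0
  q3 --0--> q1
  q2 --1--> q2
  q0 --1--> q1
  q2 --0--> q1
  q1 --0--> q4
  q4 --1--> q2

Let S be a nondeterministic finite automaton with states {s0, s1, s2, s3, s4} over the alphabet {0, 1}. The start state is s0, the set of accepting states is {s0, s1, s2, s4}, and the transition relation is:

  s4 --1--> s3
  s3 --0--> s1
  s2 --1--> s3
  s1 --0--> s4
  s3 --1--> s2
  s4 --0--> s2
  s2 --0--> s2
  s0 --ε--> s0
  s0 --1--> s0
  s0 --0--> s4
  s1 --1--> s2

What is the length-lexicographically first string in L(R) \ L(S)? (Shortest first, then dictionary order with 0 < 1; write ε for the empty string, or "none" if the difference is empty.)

The string 01 is accepted by R but not by S.
No shorter string lies in the difference, and 01 is the lexicographically first length-2 string in L(R) \ L(S).

01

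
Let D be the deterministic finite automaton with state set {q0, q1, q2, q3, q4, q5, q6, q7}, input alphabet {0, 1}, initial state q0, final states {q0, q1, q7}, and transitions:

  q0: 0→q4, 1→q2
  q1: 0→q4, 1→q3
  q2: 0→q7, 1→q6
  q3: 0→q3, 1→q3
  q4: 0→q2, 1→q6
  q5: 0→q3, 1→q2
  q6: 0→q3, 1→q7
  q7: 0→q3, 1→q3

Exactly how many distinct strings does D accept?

The useful subgraph on states {q0, q2, q4, q6, q7} is acyclic, so L(D) is finite; the longest accepting path visits 5 useful states, giving maximum string length 4.
Counting accepting paths from q0 by length: 1 of length 0, 1 of length 2, 3 of length 3, 1 of length 4. Total 6.

6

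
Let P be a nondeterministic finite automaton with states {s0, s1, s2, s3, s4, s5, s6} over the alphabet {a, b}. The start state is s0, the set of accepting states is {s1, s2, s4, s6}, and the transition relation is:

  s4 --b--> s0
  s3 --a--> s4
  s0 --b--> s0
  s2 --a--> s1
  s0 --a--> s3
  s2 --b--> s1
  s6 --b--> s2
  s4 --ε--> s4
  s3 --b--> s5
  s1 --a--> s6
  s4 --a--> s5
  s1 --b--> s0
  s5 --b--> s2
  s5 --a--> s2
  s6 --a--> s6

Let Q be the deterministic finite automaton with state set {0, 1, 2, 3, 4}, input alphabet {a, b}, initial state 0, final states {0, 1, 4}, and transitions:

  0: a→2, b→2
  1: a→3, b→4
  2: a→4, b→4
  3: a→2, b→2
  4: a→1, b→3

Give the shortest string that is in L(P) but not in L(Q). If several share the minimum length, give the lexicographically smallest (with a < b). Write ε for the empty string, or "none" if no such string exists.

The string abb is accepted by P but not by Q.
No shorter string lies in the difference, and abb is the lexicographically first length-3 string in L(P) \ L(Q).

abb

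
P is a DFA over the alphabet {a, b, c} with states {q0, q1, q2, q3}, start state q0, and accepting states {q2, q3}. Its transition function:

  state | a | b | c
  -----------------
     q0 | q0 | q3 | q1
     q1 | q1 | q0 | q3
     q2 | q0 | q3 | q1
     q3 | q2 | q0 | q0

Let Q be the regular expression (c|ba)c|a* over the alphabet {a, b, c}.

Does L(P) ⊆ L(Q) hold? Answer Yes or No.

The string b is in L(P) but not in L(Q).
So L(P) ⊄ L(Q).

No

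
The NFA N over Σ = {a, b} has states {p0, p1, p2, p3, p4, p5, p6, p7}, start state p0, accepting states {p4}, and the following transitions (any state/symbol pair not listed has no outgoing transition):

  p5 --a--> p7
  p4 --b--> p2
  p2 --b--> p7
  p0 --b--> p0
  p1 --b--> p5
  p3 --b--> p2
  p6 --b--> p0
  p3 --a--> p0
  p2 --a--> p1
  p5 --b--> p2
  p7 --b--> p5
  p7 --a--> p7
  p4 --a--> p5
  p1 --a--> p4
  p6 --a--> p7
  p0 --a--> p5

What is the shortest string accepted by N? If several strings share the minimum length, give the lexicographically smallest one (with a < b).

abaa

A breadth-first search from p0 reaches an accepting state first via the path p0 → p5 → p2 → p1 → p4 on input abaa.
No string of length < 4 is accepted (BFS exhausts all shorter strings without reaching an accepting state), and abaa is the lexicographically least accepting string of length 4.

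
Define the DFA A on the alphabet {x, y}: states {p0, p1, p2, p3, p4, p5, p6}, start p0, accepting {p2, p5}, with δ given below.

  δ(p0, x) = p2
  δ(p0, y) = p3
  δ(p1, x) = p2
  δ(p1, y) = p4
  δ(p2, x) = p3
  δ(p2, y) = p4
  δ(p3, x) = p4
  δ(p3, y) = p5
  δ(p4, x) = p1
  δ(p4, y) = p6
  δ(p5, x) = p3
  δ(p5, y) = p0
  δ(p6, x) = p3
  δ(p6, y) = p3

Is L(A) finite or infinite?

State p2 is reachable from the start and can reach an accepting state, and it lies on the cycle p2 → p3 → p4 → p1 → p2.
Traversing that cycle any number of times yields accepted strings of unbounded length, so the language is infinite.

infinite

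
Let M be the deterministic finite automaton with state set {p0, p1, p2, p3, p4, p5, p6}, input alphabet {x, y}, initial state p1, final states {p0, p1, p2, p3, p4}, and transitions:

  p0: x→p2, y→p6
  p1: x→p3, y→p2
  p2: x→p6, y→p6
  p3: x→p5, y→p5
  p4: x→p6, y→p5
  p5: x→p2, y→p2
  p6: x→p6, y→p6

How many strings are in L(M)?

The useful subgraph on states {p1, p2, p3, p5} is acyclic, so L(M) is finite; the longest accepting path visits 4 useful states, giving maximum string length 3.
Counting accepting paths from p1 by length: 1 of length 0, 2 of length 1, 4 of length 3. Total 7.

7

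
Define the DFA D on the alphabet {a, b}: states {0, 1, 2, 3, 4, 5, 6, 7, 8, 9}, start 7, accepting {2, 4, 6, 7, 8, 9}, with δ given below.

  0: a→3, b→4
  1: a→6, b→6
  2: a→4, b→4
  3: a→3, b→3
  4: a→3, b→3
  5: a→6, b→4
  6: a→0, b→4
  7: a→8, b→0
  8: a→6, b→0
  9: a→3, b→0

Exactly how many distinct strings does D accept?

The useful subgraph on states {0, 4, 6, 7, 8} is acyclic, so L(D) is finite; the longest accepting path visits 5 useful states, giving maximum string length 4.
Counting accepting paths from 7 by length: 1 of length 0, 1 of length 1, 2 of length 2, 2 of length 3, 1 of length 4. Total 7.

7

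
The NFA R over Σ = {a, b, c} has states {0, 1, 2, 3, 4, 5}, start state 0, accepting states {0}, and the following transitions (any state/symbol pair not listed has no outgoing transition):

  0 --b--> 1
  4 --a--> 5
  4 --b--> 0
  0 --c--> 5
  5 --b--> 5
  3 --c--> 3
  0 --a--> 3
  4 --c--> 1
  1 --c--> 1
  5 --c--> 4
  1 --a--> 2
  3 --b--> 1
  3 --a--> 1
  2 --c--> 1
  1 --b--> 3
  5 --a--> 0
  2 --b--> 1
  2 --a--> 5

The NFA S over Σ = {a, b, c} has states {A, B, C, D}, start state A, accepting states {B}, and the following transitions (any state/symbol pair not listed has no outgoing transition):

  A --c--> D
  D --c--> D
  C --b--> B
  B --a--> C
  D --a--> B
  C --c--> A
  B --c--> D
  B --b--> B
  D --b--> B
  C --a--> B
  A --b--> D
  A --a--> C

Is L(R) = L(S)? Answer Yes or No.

No

The empty string ε is accepted by R but rejected by S.
So L(R) ≠ L(S).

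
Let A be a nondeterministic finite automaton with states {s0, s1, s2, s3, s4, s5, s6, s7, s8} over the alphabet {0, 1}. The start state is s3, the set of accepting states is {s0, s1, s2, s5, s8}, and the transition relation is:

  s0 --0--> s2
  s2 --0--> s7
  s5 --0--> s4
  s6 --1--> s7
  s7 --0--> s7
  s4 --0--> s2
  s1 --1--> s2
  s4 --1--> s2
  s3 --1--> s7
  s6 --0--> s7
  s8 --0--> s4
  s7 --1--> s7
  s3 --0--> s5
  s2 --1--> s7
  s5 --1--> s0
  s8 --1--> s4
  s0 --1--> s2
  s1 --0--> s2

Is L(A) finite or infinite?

The useful states (reachable from s3 and able to reach an accepting state) are {s0, s2, s3, s4, s5}.
Restricted to these states the transition graph has no cycle, so every accepting path has bounded length and L is finite.

finite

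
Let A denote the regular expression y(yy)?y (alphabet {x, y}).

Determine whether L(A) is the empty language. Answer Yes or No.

The string yy matches the expression, so it belongs to L(A).
Since L(A) contains at least one string, it is not empty.

No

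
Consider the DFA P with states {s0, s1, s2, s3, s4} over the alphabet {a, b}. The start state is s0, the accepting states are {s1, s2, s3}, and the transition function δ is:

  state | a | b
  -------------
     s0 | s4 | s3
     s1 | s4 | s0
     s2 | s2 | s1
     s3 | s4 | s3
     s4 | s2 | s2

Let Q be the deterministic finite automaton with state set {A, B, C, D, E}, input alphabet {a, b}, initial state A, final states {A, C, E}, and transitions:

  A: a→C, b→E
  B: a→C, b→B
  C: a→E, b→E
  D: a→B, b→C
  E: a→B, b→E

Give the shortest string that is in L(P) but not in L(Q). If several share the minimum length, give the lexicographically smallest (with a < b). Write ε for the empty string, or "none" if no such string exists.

The string aaa is accepted by P but not by Q.
No shorter string lies in the difference, and aaa is the lexicographically first length-3 string in L(P) \ L(Q).

aaa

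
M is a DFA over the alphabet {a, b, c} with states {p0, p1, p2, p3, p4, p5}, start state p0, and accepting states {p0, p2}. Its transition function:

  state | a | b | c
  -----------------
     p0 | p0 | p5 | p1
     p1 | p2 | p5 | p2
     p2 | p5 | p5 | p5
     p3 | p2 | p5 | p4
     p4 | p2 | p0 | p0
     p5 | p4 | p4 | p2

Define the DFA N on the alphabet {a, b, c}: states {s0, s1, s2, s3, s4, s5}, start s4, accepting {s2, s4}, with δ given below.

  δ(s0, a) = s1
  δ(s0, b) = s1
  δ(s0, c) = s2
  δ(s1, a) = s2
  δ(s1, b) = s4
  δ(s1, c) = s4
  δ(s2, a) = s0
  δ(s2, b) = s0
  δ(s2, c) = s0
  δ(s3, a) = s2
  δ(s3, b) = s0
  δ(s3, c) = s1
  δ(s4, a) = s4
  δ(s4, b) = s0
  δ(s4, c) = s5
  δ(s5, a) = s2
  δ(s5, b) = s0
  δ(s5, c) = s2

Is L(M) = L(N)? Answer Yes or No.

Exploring the product automaton M × N from the start pair (p0, s4), following both machines on each input symbol, reaches 5 state pairs: (p0, s4), (p5, s0), (p1, s5), (p4, s1), (p2, s2).
M accepts in {p0, p2} and N accepts in {s2, s4}. In every reachable pair the two components are either both accepting — (p0, s4), (p2, s2) — or both non-accepting, so no string is accepted by exactly one of the machines: L(M) \ L(N) and L(N) \ L(M) are both empty.
Hence every string is accepted by M iff it is accepted by N, and the two languages coincide.

Yes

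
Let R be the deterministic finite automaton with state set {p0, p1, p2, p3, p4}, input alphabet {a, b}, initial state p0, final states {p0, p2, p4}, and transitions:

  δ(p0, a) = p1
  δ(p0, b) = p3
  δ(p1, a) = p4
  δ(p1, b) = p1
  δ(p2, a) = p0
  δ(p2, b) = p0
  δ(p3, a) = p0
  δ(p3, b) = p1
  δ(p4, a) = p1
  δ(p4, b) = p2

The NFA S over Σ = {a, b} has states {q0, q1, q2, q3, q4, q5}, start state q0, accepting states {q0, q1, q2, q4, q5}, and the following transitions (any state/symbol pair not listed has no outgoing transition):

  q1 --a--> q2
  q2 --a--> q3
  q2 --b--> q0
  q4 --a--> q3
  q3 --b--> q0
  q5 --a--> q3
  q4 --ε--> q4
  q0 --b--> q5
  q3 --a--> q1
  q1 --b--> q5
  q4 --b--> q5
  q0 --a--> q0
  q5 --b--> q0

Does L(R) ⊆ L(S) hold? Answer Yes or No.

No

The string ba is in L(R) but not in L(S).
So L(R) ⊄ L(S).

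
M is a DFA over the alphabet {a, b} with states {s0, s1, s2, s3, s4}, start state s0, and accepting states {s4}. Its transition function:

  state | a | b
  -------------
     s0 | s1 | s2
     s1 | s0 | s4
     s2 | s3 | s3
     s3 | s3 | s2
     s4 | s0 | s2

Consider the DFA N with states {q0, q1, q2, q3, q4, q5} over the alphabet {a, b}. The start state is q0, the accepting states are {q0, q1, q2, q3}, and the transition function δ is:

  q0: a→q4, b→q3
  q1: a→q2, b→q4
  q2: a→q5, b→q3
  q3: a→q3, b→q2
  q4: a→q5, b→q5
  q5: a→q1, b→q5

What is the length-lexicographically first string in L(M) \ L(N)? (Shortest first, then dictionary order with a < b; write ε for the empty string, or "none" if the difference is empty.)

The string ab is accepted by M but not by N.
No shorter string lies in the difference, and ab is the lexicographically first length-2 string in L(M) \ L(N).

ab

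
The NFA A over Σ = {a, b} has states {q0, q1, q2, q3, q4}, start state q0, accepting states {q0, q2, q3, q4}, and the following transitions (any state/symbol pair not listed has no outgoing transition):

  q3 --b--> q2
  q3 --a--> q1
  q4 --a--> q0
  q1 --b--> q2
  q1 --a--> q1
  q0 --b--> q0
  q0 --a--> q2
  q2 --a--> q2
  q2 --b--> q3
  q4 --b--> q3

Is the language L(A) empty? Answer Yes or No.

No

The empty string ε is accepted: the run q0 ends in the accepting state q0.
Since at least one string is accepted, L(A) is not empty.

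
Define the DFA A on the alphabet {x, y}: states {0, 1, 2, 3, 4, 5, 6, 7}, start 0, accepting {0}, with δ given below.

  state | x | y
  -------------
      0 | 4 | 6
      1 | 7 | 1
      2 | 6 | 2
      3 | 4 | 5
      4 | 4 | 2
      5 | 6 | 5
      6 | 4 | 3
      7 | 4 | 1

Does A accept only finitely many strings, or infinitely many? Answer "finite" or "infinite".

finite

The useful states (reachable from 0 and able to reach an accepting state) are {0}.
Restricted to these states the transition graph has no cycle, so every accepting path has bounded length and L is finite.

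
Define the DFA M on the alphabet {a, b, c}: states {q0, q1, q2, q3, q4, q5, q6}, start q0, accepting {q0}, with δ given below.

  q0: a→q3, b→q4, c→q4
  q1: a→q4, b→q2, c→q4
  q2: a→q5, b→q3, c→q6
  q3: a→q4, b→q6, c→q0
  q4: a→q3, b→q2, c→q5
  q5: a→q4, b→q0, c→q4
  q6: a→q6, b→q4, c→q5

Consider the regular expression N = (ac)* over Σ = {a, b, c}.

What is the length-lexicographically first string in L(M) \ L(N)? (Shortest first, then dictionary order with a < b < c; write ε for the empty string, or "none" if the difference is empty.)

The string bac is accepted by M but not by N.
No shorter string lies in the difference, and bac is the lexicographically first length-3 string in L(M) \ L(N).

bac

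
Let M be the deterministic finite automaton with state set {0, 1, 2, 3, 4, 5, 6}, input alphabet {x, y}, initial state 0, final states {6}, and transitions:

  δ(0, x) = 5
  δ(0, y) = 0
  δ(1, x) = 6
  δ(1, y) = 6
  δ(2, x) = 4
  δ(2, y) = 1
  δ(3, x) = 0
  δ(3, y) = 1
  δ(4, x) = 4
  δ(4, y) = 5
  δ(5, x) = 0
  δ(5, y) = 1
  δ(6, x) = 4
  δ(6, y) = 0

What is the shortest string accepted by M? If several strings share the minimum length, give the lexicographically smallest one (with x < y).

A breadth-first search from 0 reaches an accepting state first via the path 0 → 5 → 1 → 6 on input xyx.
No string of length < 3 is accepted (BFS exhausts all shorter strings without reaching an accepting state), and xyx is the lexicographically least accepting string of length 3.

xyx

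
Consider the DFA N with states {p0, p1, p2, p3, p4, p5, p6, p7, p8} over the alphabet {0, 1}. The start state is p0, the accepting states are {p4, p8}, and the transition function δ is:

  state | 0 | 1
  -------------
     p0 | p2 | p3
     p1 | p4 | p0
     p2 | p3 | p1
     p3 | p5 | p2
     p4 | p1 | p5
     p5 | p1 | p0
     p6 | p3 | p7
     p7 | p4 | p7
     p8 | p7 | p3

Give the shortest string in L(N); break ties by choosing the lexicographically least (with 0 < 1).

010

A breadth-first search from p0 reaches an accepting state first via the path p0 → p2 → p1 → p4 on input 010.
No string of length < 3 is accepted (BFS exhausts all shorter strings without reaching an accepting state), and 010 is the lexicographically least accepting string of length 3.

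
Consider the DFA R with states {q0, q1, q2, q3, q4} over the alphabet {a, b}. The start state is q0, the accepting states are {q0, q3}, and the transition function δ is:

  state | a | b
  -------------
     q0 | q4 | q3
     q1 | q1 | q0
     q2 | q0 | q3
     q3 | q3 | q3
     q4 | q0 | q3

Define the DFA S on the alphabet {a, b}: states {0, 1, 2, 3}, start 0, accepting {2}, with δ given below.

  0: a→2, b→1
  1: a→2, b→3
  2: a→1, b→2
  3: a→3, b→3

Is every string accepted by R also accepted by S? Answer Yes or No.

The empty string ε is in L(R) but not in L(S).
So L(R) ⊄ L(S).

No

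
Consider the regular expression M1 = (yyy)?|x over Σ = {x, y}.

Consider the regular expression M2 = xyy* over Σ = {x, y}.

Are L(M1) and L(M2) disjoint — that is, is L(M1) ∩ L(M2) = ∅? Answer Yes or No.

Converting the expression M1 to a DFA (subset construction, then merging equivalent states) gives the minimal DFA with states {r0, r1, r2, r3, r4}, start state r0, accepting states {r0, r1} and transitions r0: x→r1, y→r2; r1: x→r3, y→r3; r2: x→r3, y→r4; r3: x→r3, y→r3; r4: x→r3, y→r1.
Converting the expression M2 to a DFA (subset construction, then merging equivalent states) gives the minimal DFA with states {t0, t1, t2, t3}, start state t0, accepting states {t3} and transitions t0: x→t1, y→t2; t1: x→t2, y→t3; t2: x→t2, y→t2; t3: x→t2, y→t3.
Exploring the product automaton M1 × M2 from the start pair (r0, t0), following both machines on each input symbol, reaches 7 state pairs: (r0, t0), (r1, t1), (r2, t2), (r3, t2), (r3, t3), (r4, t2), (r1, t2).
M1 accepts in {r0, r1} and M2 accepts in {t3}; no reachable pair has both components accepting, so no string drives both machines to acceptance simultaneously and L(M1) ∩ L(M2) = ∅.
So no string is accepted by both, and the intersection is empty.

Yes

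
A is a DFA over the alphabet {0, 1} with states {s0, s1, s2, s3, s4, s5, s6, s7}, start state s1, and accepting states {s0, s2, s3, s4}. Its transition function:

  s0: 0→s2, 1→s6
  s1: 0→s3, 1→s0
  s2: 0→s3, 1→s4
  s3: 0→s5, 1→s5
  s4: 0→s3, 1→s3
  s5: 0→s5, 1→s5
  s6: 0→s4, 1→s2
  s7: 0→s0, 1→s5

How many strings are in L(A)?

15

The useful subgraph on states {s0, s1, s2, s3, s4, s6} is acyclic, so L(A) is finite; the longest accepting path visits 6 useful states, giving maximum string length 5.
Counting accepting paths from s1 by length: 2 of length 1, 1 of length 2, 4 of length 3, 6 of length 4, 2 of length 5. Total 15.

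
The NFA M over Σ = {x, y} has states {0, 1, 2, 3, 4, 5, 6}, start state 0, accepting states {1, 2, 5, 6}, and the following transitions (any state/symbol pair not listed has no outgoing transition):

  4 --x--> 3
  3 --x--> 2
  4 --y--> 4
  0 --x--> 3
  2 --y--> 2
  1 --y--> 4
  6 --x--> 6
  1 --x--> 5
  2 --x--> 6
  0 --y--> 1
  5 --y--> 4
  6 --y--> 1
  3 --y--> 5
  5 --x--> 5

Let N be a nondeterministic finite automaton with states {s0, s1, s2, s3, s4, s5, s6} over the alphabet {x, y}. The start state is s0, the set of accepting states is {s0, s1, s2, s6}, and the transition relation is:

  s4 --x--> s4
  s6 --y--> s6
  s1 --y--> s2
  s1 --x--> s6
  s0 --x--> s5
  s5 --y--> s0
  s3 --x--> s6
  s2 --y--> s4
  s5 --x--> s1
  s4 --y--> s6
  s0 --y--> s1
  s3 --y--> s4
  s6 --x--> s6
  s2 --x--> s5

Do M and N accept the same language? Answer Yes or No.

No

The string xyx is accepted by M but rejected by N.
So L(M) ≠ L(N).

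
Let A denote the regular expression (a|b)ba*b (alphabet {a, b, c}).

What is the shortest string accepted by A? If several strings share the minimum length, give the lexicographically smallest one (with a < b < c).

By inspection of the expression, no string of length less than 3 matches, and abb is the lexicographically first match of length 3.

abb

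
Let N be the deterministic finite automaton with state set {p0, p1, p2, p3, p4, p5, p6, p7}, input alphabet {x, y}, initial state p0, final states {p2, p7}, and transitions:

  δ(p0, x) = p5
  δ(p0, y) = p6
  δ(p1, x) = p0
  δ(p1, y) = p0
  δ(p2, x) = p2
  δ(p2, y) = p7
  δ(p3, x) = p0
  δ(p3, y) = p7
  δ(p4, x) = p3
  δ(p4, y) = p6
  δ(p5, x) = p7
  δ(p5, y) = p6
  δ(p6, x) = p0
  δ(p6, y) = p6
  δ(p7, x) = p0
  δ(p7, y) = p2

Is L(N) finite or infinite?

State p0 is reachable from the start and can reach an accepting state, and it lies on the cycle p0 → p5 → p6 → p0.
Traversing that cycle any number of times yields accepted strings of unbounded length, so the language is infinite.

infinite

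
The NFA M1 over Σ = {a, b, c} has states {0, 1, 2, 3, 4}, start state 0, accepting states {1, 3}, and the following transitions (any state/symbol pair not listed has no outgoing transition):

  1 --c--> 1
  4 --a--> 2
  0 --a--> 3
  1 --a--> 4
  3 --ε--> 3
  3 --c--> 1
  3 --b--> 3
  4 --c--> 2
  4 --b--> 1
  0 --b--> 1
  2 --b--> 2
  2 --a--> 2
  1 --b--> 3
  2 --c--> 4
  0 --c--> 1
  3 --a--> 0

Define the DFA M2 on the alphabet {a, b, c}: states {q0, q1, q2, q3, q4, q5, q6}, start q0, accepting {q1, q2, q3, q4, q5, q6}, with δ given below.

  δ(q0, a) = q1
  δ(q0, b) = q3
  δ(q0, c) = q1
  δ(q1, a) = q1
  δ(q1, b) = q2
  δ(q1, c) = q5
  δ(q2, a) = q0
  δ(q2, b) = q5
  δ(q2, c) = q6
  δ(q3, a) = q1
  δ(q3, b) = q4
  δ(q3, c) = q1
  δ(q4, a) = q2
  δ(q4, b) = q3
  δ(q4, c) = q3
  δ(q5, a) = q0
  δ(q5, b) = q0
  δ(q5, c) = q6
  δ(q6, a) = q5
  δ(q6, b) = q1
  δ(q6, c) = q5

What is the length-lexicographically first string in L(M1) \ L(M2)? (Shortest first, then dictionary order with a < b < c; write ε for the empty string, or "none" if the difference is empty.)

The string acb is accepted by M1 but not by M2.
No shorter string lies in the difference, and acb is the lexicographically first length-3 string in L(M1) \ L(M2).

acb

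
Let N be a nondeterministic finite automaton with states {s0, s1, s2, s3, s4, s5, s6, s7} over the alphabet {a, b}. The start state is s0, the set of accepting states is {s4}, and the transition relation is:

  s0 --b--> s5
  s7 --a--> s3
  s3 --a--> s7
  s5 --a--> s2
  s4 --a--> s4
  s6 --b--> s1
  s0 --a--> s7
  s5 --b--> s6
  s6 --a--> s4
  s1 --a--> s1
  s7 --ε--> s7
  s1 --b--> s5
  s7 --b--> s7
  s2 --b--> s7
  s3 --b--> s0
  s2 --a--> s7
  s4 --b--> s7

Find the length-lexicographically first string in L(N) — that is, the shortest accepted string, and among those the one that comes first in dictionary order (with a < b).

A breadth-first search from s0 reaches an accepting state first via the path s0 → s5 → s6 → s4 on input bba.
No string of length < 3 is accepted (BFS exhausts all shorter strings without reaching an accepting state), and bba is the lexicographically least accepting string of length 3.

bba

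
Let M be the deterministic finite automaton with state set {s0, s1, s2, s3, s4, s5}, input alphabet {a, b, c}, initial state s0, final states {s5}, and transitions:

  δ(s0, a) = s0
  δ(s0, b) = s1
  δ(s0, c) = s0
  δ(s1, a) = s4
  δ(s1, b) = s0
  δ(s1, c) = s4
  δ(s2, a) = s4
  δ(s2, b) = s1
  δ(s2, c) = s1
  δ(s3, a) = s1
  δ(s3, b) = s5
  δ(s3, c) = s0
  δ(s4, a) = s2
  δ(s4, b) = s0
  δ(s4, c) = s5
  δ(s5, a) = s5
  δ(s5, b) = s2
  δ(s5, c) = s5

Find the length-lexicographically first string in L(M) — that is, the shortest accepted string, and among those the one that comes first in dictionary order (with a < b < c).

A breadth-first search from s0 reaches an accepting state first via the path s0 → s1 → s4 → s5 on input bac.
No string of length < 3 is accepted (BFS exhausts all shorter strings without reaching an accepting state), and bac is the lexicographically least accepting string of length 3.

bac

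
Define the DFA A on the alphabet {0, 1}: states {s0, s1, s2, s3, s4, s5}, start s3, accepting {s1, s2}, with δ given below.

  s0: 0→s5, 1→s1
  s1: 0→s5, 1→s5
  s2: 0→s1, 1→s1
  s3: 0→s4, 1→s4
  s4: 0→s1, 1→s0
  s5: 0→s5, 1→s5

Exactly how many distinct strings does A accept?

4

The useful subgraph on states {s0, s1, s3, s4} is acyclic, so L(A) is finite; the longest accepting path visits 4 useful states, giving maximum string length 3.
Counting accepting paths from s3 by length: 2 of length 2, 2 of length 3. Total 4.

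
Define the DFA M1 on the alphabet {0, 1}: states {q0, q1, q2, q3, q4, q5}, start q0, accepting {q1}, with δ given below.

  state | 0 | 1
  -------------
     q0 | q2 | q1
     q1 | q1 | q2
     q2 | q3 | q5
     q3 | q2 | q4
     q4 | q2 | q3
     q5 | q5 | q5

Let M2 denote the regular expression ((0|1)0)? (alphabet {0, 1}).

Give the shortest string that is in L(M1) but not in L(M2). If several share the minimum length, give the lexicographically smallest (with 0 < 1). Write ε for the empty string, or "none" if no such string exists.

1

The string 1 is accepted by M1 but not by M2.
No shorter string lies in the difference, and 1 is the lexicographically first length-1 string in L(M1) \ L(M2).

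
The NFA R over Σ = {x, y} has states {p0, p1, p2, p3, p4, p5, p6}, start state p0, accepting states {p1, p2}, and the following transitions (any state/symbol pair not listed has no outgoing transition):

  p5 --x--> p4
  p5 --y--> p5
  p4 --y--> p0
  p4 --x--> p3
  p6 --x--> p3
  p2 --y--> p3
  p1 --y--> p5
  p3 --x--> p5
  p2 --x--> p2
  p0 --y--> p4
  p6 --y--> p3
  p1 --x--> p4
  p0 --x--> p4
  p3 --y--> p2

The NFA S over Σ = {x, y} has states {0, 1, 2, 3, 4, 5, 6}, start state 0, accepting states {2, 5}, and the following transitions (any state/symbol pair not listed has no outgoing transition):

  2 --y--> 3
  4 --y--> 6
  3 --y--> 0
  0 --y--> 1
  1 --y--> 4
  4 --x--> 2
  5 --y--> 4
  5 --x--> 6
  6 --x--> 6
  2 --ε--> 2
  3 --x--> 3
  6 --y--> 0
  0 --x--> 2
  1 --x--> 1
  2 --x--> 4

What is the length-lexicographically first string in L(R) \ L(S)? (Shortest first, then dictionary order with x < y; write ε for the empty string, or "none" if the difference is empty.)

xxy

The string xxy is accepted by R but not by S.
No shorter string lies in the difference, and xxy is the lexicographically first length-3 string in L(R) \ L(S).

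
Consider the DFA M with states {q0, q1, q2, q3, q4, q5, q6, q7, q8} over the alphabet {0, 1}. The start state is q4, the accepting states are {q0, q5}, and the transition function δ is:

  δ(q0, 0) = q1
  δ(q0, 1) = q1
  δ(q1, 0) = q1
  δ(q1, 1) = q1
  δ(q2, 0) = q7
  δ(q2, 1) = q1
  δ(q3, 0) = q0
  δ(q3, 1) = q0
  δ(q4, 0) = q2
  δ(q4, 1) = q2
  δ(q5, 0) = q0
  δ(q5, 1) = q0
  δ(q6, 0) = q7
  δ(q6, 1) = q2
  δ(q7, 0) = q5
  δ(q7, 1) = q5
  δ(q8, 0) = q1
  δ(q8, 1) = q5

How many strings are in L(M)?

The useful subgraph on states {q0, q2, q4, q5, q7} is acyclic, so L(M) is finite; the longest accepting path visits 5 useful states, giving maximum string length 4.
Counting accepting paths from q4 by length: 4 of length 3, 8 of length 4. Total 12.

12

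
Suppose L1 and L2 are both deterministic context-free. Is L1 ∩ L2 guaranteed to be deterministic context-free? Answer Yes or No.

DCFLs are closed under complement (normalise the DPDA to read all of its input, then flip the verdict). If they were also closed under intersection, De Morgan would make them closed under union; but {aⁿbⁿ : n≥0} and {aⁿb²ⁿ : n≥0} are DCFLs (push the a's; pop one per b, respectively one per two b's) whose union no deterministic PDA accepts: a DPDA for it would have a single run on aⁿb²ⁿ, accepting after the prefix aⁿbⁿ and accepting again after n more b's; an ordinary PDA that simulates it on a's and b's and, at any moment when it is accepting, may switch to reading only a fresh letter c while feeding each c to the simulation as a b, would accept aⁱbʲcᵏ (k≥1) exactly when both aⁱbʲ and aⁱbʲ⁺ᵏ are in the language, i.e. its language intersected with the regular set a*b*c⁺ would be exactly {aⁿbⁿcⁿ : n≥1} — impossible, since context-free languages are closed under intersection with regular sets and {aⁿbⁿcⁿ} is not context-free.

No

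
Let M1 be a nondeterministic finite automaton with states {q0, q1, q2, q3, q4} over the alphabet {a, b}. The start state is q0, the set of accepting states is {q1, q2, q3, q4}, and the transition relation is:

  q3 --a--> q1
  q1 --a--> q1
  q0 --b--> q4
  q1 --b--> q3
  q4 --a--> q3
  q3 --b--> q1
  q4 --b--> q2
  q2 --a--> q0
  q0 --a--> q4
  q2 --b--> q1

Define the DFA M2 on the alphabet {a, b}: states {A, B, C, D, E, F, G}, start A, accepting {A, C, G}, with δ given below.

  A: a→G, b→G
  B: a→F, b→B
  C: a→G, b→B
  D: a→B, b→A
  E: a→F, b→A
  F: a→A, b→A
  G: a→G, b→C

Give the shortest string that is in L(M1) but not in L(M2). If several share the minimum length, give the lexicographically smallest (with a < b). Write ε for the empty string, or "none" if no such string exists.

abb

The string abb is accepted by M1 but not by M2.
No shorter string lies in the difference, and abb is the lexicographically first length-3 string in L(M1) \ L(M2).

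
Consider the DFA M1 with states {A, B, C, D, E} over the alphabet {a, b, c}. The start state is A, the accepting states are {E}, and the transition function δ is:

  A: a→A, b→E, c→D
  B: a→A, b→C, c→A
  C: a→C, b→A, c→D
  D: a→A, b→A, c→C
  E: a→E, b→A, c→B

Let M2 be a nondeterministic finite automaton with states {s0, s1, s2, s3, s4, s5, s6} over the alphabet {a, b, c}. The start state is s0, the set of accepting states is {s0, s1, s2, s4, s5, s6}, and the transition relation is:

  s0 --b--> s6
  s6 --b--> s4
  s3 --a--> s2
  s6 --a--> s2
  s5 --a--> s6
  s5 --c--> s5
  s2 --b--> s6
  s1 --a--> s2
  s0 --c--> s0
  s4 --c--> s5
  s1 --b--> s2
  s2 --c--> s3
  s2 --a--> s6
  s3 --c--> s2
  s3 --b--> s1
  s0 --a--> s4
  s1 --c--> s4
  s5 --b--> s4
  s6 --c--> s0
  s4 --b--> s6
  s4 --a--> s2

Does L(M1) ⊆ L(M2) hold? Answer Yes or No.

Yes

Exploring the product automaton M1 × M2 from the start pair (A, s0), following both machines on each input symbol, reaches 22 state pairs: (A, s0), (A, s4), (E, s6), (D, s0), (A, s2), (D, s5), (E, s2), (B, s0), (A, s6), (C, s0), (D, s3), (C, s5), (B, s3), (C, s6), (E, s4), (C, s4), (A, s1), (C, s2), (C, s1), (B, s5), (D, s4), (A, s5).
M1 accepts in {E} and M2 accepts in {s0, s1, s2, s4, s5, s6}. The reachable pairs whose M1-component is accepting are (E, s6), (E, s2), (E, s4); in each of them the M2-component is accepting too, so the product for L(M1) \ L(M2) (M1-component accepting, M2-component rejecting) has no reachable accepting pair and the difference is empty.
Hence every string in L(M1) is also in L(M2).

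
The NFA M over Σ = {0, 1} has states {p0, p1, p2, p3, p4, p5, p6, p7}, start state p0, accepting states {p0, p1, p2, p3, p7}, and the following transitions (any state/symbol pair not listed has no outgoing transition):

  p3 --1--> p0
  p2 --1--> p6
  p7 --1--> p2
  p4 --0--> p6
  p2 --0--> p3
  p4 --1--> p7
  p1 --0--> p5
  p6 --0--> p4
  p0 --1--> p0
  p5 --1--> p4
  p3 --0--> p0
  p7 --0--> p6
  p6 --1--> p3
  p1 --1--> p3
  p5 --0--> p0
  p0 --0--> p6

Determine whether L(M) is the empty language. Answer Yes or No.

The empty string ε is accepted: the run p0 ends in the accepting state p0.
Since at least one string is accepted, L(M) is not empty.

No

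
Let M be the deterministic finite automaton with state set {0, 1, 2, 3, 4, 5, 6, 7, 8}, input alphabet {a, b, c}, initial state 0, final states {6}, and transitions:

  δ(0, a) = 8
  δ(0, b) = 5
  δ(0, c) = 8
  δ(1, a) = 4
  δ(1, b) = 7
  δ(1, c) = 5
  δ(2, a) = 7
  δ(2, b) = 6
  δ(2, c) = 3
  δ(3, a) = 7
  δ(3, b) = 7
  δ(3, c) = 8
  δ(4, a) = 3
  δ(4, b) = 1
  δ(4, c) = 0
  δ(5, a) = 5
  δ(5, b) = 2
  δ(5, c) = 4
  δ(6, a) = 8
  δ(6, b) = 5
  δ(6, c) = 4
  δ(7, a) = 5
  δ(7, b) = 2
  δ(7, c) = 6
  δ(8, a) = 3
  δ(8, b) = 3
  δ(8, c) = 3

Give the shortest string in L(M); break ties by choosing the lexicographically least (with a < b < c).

A breadth-first search from 0 reaches an accepting state first via the path 0 → 5 → 2 → 6 on input bbb.
No string of length < 3 is accepted (BFS exhausts all shorter strings without reaching an accepting state), and bbb is the lexicographically least accepting string of length 3.

bbb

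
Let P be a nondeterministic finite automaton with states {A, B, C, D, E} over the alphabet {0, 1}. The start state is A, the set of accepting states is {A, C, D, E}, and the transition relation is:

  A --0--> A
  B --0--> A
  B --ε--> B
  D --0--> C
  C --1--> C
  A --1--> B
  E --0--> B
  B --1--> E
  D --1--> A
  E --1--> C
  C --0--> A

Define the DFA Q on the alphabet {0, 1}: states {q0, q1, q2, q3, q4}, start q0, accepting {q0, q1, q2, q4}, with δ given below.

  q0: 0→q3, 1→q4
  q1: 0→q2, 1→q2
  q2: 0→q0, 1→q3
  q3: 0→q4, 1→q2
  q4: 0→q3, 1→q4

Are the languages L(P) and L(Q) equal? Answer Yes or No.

No

The string 0 is accepted by P but rejected by Q.
So L(P) ≠ L(Q).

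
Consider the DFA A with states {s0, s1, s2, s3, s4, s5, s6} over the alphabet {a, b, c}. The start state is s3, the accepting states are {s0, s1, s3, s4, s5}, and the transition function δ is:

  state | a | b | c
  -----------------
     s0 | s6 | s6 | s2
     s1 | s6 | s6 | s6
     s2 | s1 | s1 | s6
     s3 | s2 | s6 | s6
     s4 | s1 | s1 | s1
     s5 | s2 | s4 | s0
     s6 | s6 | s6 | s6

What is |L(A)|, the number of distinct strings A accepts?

The useful subgraph on states {s1, s2, s3} is acyclic, so L(A) is finite; the longest accepting path visits 3 useful states, giving maximum string length 2.
Counting accepting paths from s3 by length: 1 of length 0, 2 of length 2. Total 3.

3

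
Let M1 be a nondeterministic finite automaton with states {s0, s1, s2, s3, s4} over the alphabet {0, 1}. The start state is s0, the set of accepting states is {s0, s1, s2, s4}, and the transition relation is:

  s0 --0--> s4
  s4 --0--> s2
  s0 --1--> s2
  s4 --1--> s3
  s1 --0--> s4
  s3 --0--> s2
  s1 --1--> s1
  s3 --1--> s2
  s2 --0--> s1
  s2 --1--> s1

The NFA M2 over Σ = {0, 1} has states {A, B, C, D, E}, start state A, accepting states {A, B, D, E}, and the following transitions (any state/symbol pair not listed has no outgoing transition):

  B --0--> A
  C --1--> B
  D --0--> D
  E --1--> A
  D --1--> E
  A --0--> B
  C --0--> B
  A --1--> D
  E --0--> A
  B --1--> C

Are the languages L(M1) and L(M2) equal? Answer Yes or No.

The string 0001 is accepted by M1 but rejected by M2.
So L(M1) ≠ L(M2).

No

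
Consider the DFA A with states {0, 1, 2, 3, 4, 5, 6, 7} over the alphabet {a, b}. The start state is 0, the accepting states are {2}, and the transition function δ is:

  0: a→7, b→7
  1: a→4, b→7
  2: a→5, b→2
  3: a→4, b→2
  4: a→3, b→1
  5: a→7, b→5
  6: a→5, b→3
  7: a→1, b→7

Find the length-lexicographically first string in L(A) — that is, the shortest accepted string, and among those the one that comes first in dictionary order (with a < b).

A breadth-first search from 0 reaches an accepting state first via the path 0 → 7 → 1 → 4 → 3 → 2 on input aaaab.
No string of length < 5 is accepted (BFS exhausts all shorter strings without reaching an accepting state), and aaaab is the lexicographically least accepting string of length 5.

aaaab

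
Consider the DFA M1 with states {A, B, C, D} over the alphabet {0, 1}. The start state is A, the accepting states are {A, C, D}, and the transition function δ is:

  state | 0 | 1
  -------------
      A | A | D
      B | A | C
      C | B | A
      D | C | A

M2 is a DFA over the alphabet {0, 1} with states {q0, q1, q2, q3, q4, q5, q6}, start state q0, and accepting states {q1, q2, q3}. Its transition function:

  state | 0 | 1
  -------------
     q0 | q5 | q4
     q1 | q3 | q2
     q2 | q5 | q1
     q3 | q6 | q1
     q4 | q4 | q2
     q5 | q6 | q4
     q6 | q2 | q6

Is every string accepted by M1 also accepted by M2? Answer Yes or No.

No

The empty string ε is in L(M1) but not in L(M2).
So L(M1) ⊄ L(M2).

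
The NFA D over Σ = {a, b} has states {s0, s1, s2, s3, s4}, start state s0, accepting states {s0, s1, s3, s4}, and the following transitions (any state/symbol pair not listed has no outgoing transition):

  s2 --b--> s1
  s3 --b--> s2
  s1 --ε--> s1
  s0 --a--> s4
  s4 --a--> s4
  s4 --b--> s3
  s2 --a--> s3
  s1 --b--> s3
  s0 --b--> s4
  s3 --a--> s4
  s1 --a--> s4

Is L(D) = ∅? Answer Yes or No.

The empty string ε is accepted: the run s0 ends in the accepting state s0.
Since at least one string is accepted, L(D) is not empty.

No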